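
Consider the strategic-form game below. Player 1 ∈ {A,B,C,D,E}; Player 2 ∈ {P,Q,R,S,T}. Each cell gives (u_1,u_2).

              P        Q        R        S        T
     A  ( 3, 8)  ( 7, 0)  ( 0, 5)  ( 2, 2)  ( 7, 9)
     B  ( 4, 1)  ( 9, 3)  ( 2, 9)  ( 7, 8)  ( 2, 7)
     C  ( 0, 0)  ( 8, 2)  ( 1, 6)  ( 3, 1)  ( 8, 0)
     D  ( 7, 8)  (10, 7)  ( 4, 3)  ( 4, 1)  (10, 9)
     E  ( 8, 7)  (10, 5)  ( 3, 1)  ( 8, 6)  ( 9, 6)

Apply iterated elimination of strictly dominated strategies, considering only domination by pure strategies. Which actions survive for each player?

P1 drop A (D beats it: P:7>3 Q:10>7 R:4>0 S:4>2 T:10>7)
P1 drop B (E beats it: P:8>4 Q:10>9 R:3>2 S:8>7 T:9>2)
P1 drop C (D beats it: P:7>0 Q:10>8 R:4>1 S:4>3 T:10>8)
P2 drop Q (P beats it: D:8>7 E:7>5)
P2 drop R (P beats it: D:8>3 E:7>1)
P2 drop S (P beats it: D:8>1 E:7>6)
P1→{D,E} P2→{P,T}

Survivors P1:{D,E} P2:{P,T}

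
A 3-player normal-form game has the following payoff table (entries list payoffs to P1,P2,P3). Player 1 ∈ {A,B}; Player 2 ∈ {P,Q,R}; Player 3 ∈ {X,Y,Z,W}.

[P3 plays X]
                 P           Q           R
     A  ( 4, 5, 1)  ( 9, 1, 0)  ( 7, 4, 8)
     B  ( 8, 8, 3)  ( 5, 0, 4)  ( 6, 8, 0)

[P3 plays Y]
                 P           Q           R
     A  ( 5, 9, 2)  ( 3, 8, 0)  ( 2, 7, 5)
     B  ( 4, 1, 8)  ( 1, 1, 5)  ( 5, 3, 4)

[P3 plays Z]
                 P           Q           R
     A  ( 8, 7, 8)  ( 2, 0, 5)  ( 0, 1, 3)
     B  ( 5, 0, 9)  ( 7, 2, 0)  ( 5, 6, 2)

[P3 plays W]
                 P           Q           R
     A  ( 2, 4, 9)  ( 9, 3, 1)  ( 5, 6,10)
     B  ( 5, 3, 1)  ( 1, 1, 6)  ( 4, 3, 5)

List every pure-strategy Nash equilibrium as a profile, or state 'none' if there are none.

Nash profiles: (A,R,W)

(A,P,X): not NE [P1→B gives 8>4; P3→W gives 9>1]
(A,P,Y): not NE [P3→W gives 9>2]
(A,P,Z): not NE [P3→W gives 9>8]
(A,P,W): not NE [P1→B gives 5>2; P2→R gives 6>4]
(A,Q,X): not NE [P2→P gives 5>1; P3→Z gives 5>0]
(A,Q,Y): not NE [P2→P gives 9>8; P3→Z gives 5>0]
(A,Q,Z): not NE [P1→B gives 7>2; P2→P gives 7>0]
(A,Q,W): not NE [P2→R gives 6>3; P3→Z gives 5>1]
(A,R,X): not NE [P2→P gives 5>4; P3→W gives 10>8]
(A,R,Y): not NE [P1→B gives 5>2; P2→P gives 9>7; P3→W gives 10>5]
(A,R,Z): not NE [P1→B gives 5>0; P2→P gives 7>1; P3→W gives 10>3]
(A,R,W): NE
(B,P,X): not NE [P3→Z gives 9>3]
(B,P,Y): not NE [P1→A gives 5>4; P2→R gives 3>1; P3→Z gives 9>8]
(B,P,Z): not NE [P1→A gives 8>5; P2→R gives 6>0]
(B,P,W): not NE [P3→Z gives 9>1]
(B,Q,X): not NE [P1→A gives 9>5; P2→R gives 8>0; P3→W gives 6>4]
(B,Q,Y): not NE [P1→A gives 3>1; P2→R gives 3>1; P3→W gives 6>5]
(B,Q,Z): not NE [P2→R gives 6>2; P3→W gives 6>0]
(B,Q,W): not NE [P1→A gives 9>1; P2→R gives 3>1]
(B,R,X): not NE [P1→A gives 7>6; P3→W gives 5>0]
(B,R,Y): not NE [P3→W gives 5>4]
(B,R,Z): not NE [P3→W gives 5>2]
(B,R,W): not NE [P1→A gives 5>4]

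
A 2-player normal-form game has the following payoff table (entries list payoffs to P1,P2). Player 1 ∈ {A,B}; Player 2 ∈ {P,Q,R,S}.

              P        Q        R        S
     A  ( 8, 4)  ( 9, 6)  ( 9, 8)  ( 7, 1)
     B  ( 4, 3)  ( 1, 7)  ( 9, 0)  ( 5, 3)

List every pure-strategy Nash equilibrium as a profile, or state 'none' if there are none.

Nash profiles: (A,R)

(A,P): not NE [P2→R gives 8>4]
(A,Q): not NE [P2→R gives 8>6]
(A,R): NE
(A,S): not NE [P2→R gives 8>1]
(B,P): not NE [P1→A gives 8>4; P2→Q gives 7>3]
(B,Q): not NE [P1→A gives 9>1]
(B,R): not NE [P2→Q gives 7>0]
(B,S): not NE [P1→A gives 7>5; P2→Q gives 7>3]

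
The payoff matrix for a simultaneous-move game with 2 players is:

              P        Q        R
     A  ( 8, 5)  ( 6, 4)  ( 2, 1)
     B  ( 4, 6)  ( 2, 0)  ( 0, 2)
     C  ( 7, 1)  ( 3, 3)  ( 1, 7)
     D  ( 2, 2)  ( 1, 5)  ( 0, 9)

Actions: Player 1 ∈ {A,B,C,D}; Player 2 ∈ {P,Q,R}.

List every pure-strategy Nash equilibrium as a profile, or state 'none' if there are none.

(A,P): NE
(A,Q): not NE [P2→P gives 5>4]
(A,R): not NE [P2→P gives 5>1]
(B,P): not NE [P1→A gives 8>4]
(B,Q): not NE [P1→A gives 6>2; P2→P gives 6>0]
(B,R): not NE [P1→A gives 2>0; P2→P gives 6>2]
(C,P): not NE [P1→A gives 8>7; P2→R gives 7>1]
(C,Q): not NE [P1→A gives 6>3; P2→R gives 7>3]
(C,R): not NE [P1→A gives 2>1]
(D,P): not NE [P1→A gives 8>2; P2→R gives 9>2]
(D,Q): not NE [P1→A gives 6>1; P2→R gives 9>5]
(D,R): not NE [P1→A gives 2>0]

Nash profiles: (A,P)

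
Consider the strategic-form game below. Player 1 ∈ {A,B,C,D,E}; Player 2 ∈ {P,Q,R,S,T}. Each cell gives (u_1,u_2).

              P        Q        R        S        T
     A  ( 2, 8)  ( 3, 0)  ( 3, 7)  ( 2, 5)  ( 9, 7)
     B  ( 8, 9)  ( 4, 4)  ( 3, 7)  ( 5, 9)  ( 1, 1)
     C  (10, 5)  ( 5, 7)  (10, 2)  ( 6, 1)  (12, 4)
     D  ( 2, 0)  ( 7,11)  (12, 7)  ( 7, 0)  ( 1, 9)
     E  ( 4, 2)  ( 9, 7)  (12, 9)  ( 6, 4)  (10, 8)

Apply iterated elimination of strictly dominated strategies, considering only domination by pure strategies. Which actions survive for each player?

Remaining: P1:{C,D,E} P2:{Q,R,T}

P1 drop A (C beats it: P:10>2 Q:5>3 R:10>3 S:6>2 T:12>9)
P1 drop B (C beats it: P:10>8 Q:5>4 R:10>3 S:6>5 T:12>1)
P2 drop P (Q beats it: C:7>5 D:11>0 E:7>2)
P2 drop S (Q beats it: C:7>1 D:11>0 E:7>4)
P1→{C,D,E} P2→{Q,R,T}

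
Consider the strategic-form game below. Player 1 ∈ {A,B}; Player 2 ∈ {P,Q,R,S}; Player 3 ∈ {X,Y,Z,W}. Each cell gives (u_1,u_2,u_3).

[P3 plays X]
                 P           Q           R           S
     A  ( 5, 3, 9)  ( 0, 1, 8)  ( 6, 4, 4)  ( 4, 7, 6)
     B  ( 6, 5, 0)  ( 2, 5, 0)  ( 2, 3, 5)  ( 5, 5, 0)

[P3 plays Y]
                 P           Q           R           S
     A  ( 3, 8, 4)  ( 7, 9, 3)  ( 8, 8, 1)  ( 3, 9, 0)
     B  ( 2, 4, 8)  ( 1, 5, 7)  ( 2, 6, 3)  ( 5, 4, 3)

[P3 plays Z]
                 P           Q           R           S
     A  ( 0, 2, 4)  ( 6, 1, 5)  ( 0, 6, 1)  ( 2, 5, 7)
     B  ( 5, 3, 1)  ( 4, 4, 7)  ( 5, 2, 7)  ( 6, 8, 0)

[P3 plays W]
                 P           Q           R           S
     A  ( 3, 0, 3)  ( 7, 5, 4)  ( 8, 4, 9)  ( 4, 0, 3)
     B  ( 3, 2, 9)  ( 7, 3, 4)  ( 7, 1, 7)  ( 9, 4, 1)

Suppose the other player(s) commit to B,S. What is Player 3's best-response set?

u_3(X vs B,S) = 0
u_3(Y vs B,S) = 3
u_3(Z vs B,S) = 0
u_3(W vs B,S) = 1
max payoff 3 at {Y}

BR_3 = {Y}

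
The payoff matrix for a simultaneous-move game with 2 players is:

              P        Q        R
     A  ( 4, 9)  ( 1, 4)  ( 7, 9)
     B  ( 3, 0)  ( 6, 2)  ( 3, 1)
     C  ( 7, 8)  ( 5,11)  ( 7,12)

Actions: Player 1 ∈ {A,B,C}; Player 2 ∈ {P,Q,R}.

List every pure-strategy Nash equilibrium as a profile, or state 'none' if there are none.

Nash profiles: (A,R), (B,Q), (C,R)

(A,P): not NE [P1→C gives 7>4]
(A,Q): not NE [P1→B gives 6>1; P2→R gives 9>4]
(A,R): NE
(B,P): not NE [P1→C gives 7>3; P2→Q gives 2>0]
(B,Q): NE
(B,R): not NE [P1→C gives 7>3; P2→Q gives 2>1]
(C,P): not NE [P2→R gives 12>8]
(C,Q): not NE [P1→B gives 6>5; P2→R gives 12>11]
(C,R): NE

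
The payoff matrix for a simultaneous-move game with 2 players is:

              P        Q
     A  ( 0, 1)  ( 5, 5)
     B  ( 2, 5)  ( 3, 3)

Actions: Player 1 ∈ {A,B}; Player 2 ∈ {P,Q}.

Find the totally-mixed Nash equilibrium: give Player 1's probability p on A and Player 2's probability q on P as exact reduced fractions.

P1 indiff ⇒ q·0+(1-q)·5 = q·2+(1-q)·3 ⇒ q(-2) = (1-q)(-2) ⇒ q = 1/2
P2 indiff ⇒ p·1+(1-p)·5 = p·5+(1-p)·3 ⇒ p(-4) = (1-p)(-2) ⇒ p = 1/3

(p,q) = (1/3, 1/2)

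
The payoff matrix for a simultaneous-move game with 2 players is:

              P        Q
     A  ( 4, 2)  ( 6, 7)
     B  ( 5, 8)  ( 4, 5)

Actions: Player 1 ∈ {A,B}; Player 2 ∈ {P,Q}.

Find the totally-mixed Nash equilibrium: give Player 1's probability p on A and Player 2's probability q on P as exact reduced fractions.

P1 indiff ⇒ q·4+(1-q)·6 = q·5+(1-q)·4 ⇒ q(-1) = (1-q)(-2) ⇒ q = 2/3
P2 indiff ⇒ p·2+(1-p)·8 = p·7+(1-p)·5 ⇒ p(-5) = (1-p)(-3) ⇒ p = 3/8

P1 mixes 3/8 on A; P2 mixes 2/3 on P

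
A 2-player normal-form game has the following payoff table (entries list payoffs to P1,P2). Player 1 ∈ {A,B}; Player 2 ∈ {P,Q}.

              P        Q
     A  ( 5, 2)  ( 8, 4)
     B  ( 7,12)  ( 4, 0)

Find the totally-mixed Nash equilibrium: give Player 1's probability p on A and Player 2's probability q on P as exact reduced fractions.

(p,q) = (6/7, 2/3)

P1 indiff ⇒ q·5+(1-q)·8 = q·7+(1-q)·4 ⇒ q(-2) = (1-q)(-4) ⇒ q = 2/3
P2 indiff ⇒ p·2+(1-p)·12 = p·4+(1-p)·0 ⇒ p(-2) = (1-p)(-12) ⇒ p = 6/7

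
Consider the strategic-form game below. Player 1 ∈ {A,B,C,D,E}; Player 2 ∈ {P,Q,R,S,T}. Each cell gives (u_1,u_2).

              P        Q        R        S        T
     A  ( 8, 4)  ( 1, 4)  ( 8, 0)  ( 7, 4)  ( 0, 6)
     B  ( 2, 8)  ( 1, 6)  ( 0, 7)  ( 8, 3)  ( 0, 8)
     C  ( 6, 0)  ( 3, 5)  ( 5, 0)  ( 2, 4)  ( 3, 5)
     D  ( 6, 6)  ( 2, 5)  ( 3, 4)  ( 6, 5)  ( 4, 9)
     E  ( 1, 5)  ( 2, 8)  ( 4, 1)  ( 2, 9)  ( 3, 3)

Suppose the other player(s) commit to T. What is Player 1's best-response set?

argmax u_1 = {D}

u_1(A vs T) = 0
u_1(B vs T) = 0
u_1(C vs T) = 3
u_1(D vs T) = 4
u_1(E vs T) = 3
max payoff 4 at {D}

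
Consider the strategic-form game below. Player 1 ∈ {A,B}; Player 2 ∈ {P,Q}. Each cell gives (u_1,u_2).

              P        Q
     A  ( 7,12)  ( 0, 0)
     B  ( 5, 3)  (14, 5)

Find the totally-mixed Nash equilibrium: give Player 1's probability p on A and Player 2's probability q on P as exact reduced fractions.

P1 indiff ⇒ q·7+(1-q)·0 = q·5+(1-q)·14 ⇒ q(2) = (1-q)(14) ⇒ q = 7/8
P2 indiff ⇒ p·12+(1-p)·3 = p·0+(1-p)·5 ⇒ p(12) = (1-p)(2) ⇒ p = 1/7

p=1/7, q=7/8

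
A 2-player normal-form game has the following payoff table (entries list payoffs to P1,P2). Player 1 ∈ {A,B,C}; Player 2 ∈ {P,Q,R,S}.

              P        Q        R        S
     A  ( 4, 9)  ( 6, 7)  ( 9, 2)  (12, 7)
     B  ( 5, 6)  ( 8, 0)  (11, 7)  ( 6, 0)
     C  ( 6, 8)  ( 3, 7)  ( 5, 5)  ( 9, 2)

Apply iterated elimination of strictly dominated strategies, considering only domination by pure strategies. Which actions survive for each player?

Remaining: P1:{B,C} P2:{P,R}

P2 drop Q (P beats it: A:9>7 B:6>0 C:8>7)
P2 drop S (P beats it: A:9>7 B:6>0 C:8>2)
P1 drop A (B beats it: P:5>4 R:11>9)
P1→{B,C} P2→{P,R}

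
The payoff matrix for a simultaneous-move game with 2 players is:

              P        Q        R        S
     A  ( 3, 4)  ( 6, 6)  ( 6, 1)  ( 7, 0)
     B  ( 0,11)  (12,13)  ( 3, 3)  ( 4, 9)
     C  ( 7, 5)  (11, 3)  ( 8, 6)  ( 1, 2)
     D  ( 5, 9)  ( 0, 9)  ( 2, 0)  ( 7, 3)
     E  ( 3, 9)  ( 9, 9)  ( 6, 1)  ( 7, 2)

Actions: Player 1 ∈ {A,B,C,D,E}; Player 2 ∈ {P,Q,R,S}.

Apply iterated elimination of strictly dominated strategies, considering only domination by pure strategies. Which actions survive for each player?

P2 drop S (P beats it: A:4>0 B:11>9 C:5>2 D:9>3 E:9>2)
P1 drop A (C beats it: P:7>3 Q:11>6 R:8>6)
P1 drop D (C beats it: P:7>5 Q:11>0 R:8>2)
P1 drop E (C beats it: P:7>3 Q:11>9 R:8>6)
P1→{B,C} P2→{P,Q,R}

Survivors P1:{B,C} P2:{P,Q,R}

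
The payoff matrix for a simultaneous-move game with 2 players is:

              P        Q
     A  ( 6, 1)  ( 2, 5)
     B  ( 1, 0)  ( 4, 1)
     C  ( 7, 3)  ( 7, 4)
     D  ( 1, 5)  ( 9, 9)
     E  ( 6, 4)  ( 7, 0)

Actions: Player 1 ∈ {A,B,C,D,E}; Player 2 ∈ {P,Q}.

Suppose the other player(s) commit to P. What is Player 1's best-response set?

BR_1 = {C}

u_1(A vs P) = 6
u_1(B vs P) = 1
u_1(C vs P) = 7
u_1(D vs P) = 1
u_1(E vs P) = 6
max payoff 7 at {C}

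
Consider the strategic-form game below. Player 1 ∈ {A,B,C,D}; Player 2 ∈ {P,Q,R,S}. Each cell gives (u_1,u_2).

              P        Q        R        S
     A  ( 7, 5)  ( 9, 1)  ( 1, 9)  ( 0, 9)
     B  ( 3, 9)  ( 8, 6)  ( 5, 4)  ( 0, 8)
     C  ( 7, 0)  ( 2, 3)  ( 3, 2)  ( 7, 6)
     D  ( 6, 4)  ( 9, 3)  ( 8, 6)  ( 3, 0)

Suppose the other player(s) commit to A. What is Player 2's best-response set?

BR_2 = {R,S}

u_2(P vs A) = 5
u_2(Q vs A) = 1
u_2(R vs A) = 9
u_2(S vs A) = 9
max payoff 9 at {R,S}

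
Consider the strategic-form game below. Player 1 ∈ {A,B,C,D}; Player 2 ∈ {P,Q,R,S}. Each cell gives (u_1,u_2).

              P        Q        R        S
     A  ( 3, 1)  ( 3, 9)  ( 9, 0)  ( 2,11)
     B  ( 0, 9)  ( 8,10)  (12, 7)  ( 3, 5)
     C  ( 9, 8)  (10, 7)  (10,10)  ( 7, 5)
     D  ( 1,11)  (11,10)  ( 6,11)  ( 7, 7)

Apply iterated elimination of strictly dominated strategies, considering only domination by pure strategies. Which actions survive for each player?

Survivors P1:{B,C,D} P2:{P,Q,R}

P1 drop A (C beats it: P:9>3 Q:10>3 R:10>9 S:7>2)
P2 drop S (P beats it: B:9>5 C:8>5 D:11>7)
P1→{B,C,D} P2→{P,Q,R}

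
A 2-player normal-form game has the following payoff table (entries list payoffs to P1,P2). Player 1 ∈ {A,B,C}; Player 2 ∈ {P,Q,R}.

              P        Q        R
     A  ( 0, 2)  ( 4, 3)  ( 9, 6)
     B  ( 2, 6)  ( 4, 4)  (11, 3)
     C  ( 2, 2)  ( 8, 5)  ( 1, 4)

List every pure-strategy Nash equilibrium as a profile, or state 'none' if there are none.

PSNE = {(B,P), (C,Q)}

(A,P): not NE [P1→C gives 2>0; P2→R gives 6>2]
(A,Q): not NE [P1→C gives 8>4; P2→R gives 6>3]
(A,R): not NE [P1→B gives 11>9]
(B,P): NE
(B,Q): not NE [P1→C gives 8>4; P2→P gives 6>4]
(B,R): not NE [P2→P gives 6>3]
(C,P): not NE [P2→Q gives 5>2]
(C,Q): NE
(C,R): not NE [P1→B gives 11>1; P2→Q gives 5>4]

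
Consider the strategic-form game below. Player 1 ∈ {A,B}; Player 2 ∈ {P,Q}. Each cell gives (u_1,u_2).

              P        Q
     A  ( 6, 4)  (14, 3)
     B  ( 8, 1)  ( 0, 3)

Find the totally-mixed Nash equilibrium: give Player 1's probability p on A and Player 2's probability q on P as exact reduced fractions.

P1 indiff ⇒ q·6+(1-q)·14 = q·8+(1-q)·0 ⇒ q(-2) = (1-q)(-14) ⇒ q = 7/8
P2 indiff ⇒ p·4+(1-p)·1 = p·3+(1-p)·3 ⇒ p(1) = (1-p)(2) ⇒ p = 2/3

p=2/3, q=7/8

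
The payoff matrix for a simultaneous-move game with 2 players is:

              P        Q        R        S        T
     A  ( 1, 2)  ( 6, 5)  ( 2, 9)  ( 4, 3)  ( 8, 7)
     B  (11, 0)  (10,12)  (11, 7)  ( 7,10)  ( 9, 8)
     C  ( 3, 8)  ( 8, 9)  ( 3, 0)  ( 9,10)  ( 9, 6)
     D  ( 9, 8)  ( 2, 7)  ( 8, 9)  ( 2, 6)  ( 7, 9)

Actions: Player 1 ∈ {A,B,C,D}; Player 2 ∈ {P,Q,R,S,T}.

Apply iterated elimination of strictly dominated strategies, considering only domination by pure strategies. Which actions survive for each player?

P1 drop A (B beats it: P:11>1 Q:10>6 R:11>2 S:7>4 T:9>8)
P1 drop D (B beats it: P:11>9 Q:10>2 R:11>8 S:7>2 T:9>7)
P2 drop P (Q beats it: B:12>0 C:9>8)
P2 drop R (Q beats it: B:12>7 C:9>0)
P2 drop T (Q beats it: B:12>8 C:9>6)
P1→{B,C} P2→{Q,S}

Survivors P1:{B,C} P2:{Q,S}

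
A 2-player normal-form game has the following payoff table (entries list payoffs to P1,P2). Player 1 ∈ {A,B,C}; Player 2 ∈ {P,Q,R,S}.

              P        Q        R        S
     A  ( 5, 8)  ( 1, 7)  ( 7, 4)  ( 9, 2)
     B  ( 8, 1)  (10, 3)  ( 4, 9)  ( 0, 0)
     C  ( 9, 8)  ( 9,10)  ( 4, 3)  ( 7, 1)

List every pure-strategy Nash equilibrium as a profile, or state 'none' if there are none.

PSNE: ∅

(A,P): not NE [P1→C gives 9>5]
(A,Q): not NE [P1→B gives 10>1; P2→P gives 8>7]
(A,R): not NE [P2→P gives 8>4]
(A,S): not NE [P2→P gives 8>2]
(B,P): not NE [P1→C gives 9>8; P2→R gives 9>1]
(B,Q): not NE [P2→R gives 9>3]
(B,R): not NE [P1→A gives 7>4]
(B,S): not NE [P1→A gives 9>0; P2→R gives 9>0]
(C,P): not NE [P2→Q gives 10>8]
(C,Q): not NE [P1→B gives 10>9]
(C,R): not NE [P1→A gives 7>4; P2→Q gives 10>3]
(C,S): not NE [P1→A gives 9>7; P2→Q gives 10>1]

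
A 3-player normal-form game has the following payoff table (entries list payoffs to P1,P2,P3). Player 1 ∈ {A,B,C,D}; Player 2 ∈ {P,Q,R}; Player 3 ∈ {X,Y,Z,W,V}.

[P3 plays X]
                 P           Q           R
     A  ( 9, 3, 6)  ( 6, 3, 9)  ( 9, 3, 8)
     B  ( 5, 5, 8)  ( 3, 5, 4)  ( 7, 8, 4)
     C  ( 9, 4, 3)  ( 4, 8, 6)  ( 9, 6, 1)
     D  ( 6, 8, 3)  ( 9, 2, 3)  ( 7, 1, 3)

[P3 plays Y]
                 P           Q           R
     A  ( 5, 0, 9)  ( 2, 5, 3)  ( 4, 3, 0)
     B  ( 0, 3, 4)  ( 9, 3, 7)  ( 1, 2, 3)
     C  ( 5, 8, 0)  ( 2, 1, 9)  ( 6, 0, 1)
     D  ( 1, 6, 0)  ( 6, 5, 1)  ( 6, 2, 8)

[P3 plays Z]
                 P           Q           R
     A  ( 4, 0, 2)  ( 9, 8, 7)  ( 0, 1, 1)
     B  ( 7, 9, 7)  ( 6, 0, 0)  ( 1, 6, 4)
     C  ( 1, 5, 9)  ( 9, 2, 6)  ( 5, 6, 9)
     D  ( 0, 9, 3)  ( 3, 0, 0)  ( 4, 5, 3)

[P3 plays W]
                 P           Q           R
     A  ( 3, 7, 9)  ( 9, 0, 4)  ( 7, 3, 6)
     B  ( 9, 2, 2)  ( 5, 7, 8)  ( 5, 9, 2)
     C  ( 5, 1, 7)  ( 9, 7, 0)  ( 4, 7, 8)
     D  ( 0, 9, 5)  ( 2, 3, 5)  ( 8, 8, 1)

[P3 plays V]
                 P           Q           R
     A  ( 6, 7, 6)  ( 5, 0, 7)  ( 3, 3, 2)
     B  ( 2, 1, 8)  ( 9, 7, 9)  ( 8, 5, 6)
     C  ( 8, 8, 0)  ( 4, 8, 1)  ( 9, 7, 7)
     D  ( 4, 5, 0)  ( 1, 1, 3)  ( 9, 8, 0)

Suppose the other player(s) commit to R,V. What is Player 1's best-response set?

u_1(A vs R,V) = 3
u_1(B vs R,V) = 8
u_1(C vs R,V) = 9
u_1(D vs R,V) = 9
max payoff 9 at {C,D}

BR_1 = {C,D}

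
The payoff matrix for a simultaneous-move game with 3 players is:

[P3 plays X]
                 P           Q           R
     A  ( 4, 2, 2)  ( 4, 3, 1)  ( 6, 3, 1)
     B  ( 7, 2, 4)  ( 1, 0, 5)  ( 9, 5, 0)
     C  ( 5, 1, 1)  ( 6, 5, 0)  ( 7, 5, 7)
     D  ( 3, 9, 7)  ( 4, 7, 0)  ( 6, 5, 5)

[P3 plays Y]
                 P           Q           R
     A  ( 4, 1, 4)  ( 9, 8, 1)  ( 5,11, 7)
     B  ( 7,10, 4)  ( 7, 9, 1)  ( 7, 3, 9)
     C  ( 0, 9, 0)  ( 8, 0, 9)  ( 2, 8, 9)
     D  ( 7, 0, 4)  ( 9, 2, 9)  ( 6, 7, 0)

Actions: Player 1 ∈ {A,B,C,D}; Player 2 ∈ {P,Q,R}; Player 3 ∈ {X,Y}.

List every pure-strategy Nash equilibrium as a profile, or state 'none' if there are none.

(A,P,X): not NE [P1→B gives 7>4; P2→R gives 3>2; P3→Y gives 4>2]
(A,P,Y): not NE [P1→D gives 7>4; P2→R gives 11>1]
(A,Q,X): not NE [P1→C gives 6>4]
(A,Q,Y): not NE [P2→R gives 11>8]
(A,R,X): not NE [P1→B gives 9>6; P3→Y gives 7>1]
(A,R,Y): not NE [P1→B gives 7>5]
(B,P,X): not NE [P2→R gives 5>2]
(B,P,Y): NE
(B,Q,X): not NE [P1→C gives 6>1; P2→R gives 5>0]
(B,Q,Y): not NE [P1→D gives 9>7; P2→P gives 10>9; P3→X gives 5>1]
(B,R,X): not NE [P3→Y gives 9>0]
(B,R,Y): not NE [P2→P gives 10>3]
(C,P,X): not NE [P1→B gives 7>5; P2→R gives 5>1]
(C,P,Y): not NE [P1→D gives 7>0; P3→X gives 1>0]
(C,Q,X): not NE [P3→Y gives 9>0]
(C,Q,Y): not NE [P1→D gives 9>8; P2→P gives 9>0]
(C,R,X): not NE [P1→B gives 9>7; P3→Y gives 9>7]
(C,R,Y): not NE [P1→B gives 7>2; P2→P gives 9>8]
(D,P,X): not NE [P1→B gives 7>3]
(D,P,Y): not NE [P2→R gives 7>0; P3→X gives 7>4]
(D,Q,X): not NE [P1→C gives 6>4; P2→P gives 9>7; P3→Y gives 9>0]
(D,Q,Y): not NE [P2→R gives 7>2]
(D,R,X): not NE [P1→B gives 9>6; P2→P gives 9>5]
(D,R,Y): not NE [P1→B gives 7>6; P3→X gives 5>0]

PSNE = {(B,P,Y)}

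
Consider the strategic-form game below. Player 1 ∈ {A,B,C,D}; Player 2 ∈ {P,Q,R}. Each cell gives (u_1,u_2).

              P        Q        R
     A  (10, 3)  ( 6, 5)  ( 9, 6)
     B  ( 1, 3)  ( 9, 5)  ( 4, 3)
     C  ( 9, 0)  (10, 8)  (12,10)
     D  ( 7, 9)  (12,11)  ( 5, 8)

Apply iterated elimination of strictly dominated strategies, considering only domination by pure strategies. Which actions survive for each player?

Survivors P1:{C,D} P2:{Q,R}

P1 drop B (C beats it: P:9>1 Q:10>9 R:12>4)
P2 drop P (Q beats it: A:5>3 C:8>0 D:11>9)
P1 drop A (C beats it: Q:10>6 R:12>9)
P1→{C,D} P2→{Q,R}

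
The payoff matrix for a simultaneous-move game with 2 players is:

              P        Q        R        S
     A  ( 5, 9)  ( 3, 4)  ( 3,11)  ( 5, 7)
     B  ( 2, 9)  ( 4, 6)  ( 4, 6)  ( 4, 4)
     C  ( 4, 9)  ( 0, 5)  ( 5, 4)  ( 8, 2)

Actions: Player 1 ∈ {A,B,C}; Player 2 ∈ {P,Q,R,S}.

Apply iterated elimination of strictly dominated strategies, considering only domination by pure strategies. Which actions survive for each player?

P2 drop Q (P beats it: A:9>4 B:9>6 C:9>5)
P1 drop B (C beats it: P:4>2 R:5>4 S:8>4)
P2 drop S (P beats it: A:9>7 C:9>2)
P1→{A,C} P2→{P,R}

IESDS → P1:{A,C} P2:{P,R}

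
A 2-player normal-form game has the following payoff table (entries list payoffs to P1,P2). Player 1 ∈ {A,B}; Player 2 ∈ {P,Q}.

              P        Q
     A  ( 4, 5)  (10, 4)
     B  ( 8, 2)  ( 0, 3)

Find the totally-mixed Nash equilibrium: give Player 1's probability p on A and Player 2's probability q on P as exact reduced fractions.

P1 indiff ⇒ q·4+(1-q)·10 = q·8+(1-q)·0 ⇒ q(-4) = (1-q)(-10) ⇒ q = 5/7
P2 indiff ⇒ p·5+(1-p)·2 = p·4+(1-p)·3 ⇒ p(1) = (1-p)(1) ⇒ p = 1/2

p=1/2, q=5/7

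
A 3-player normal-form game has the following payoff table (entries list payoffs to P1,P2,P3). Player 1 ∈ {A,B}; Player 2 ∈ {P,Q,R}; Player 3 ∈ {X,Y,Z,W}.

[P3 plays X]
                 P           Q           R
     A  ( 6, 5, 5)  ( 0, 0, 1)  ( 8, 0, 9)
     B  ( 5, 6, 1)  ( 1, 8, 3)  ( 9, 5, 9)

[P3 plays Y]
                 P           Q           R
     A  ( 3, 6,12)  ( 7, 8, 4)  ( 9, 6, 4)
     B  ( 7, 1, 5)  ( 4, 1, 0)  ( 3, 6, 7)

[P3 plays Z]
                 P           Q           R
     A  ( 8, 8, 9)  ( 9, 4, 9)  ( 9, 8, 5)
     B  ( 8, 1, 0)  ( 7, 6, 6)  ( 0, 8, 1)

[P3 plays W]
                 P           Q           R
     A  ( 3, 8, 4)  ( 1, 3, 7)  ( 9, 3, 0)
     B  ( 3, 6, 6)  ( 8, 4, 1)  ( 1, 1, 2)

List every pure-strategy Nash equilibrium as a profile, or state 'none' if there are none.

(A,P,X): not NE [P3→Y gives 12>5]
(A,P,Y): not NE [P1→B gives 7>3; P2→Q gives 8>6]
(A,P,Z): not NE [P3→Y gives 12>9]
(A,P,W): not NE [P3→Y gives 12>4]
(A,Q,X): not NE [P1→B gives 1>0; P2→P gives 5>0; P3→Z gives 9>1]
(A,Q,Y): not NE [P3→Z gives 9>4]
(A,Q,Z): not NE [P2→R gives 8>4]
(A,Q,W): not NE [P1→B gives 8>1; P2→P gives 8>3; P3→Z gives 9>7]
(A,R,X): not NE [P1→B gives 9>8; P2→P gives 5>0]
(A,R,Y): not NE [P2→Q gives 8>6; P3→X gives 9>4]
(A,R,Z): not NE [P3→X gives 9>5]
(A,R,W): not NE [P2→P gives 8>3; P3→X gives 9>0]
(B,P,X): not NE [P1→A gives 6>5; P2→Q gives 8>6; P3→W gives 6>1]
(B,P,Y): not NE [P2→R gives 6>1; P3→W gives 6>5]
(B,P,Z): not NE [P2→R gives 8>1; P3→W gives 6>0]
(B,P,W): NE
(B,Q,X): not NE [P3→Z gives 6>3]
(B,Q,Y): not NE [P1→A gives 7>4; P2→R gives 6>1; P3→Z gives 6>0]
(B,Q,Z): not NE [P1→A gives 9>7; P2→R gives 8>6]
(B,Q,W): not NE [P2→P gives 6>4; P3→Z gives 6>1]
(B,R,X): not NE [P2→Q gives 8>5]
(B,R,Y): not NE [P1→A gives 9>3; P3→X gives 9>7]
(B,R,Z): not NE [P1→A gives 9>0; P3→X gives 9>1]
(B,R,W): not NE [P1→A gives 9>1; P2→P gives 6>1; P3→X gives 9>2]

NE set: (B,P,W)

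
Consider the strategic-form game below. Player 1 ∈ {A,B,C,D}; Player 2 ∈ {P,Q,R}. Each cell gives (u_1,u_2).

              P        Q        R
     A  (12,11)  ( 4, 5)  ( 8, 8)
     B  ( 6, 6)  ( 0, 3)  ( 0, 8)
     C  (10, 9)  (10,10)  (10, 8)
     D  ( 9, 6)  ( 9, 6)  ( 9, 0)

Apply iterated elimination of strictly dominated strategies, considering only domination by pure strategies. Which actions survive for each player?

Remaining: P1:{A,C} P2:{P,Q}

P1 drop B (A beats it: P:12>6 Q:4>0 R:8>0)
P1 drop D (C beats it: P:10>9 Q:10>9 R:10>9)
P2 drop R (P beats it: A:11>8 C:9>8)
P1→{A,C} P2→{P,Q}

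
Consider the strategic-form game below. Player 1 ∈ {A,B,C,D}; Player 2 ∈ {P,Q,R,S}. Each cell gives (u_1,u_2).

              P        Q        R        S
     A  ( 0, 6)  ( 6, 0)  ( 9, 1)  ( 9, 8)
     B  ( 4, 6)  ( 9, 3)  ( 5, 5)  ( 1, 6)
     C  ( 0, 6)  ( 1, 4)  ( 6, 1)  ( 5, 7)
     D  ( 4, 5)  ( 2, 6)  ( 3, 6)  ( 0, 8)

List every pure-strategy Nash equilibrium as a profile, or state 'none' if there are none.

Nash profiles: (A,S), (B,P)

(A,P): not NE [P1→D gives 4>0; P2→S gives 8>6]
(A,Q): not NE [P1→B gives 9>6; P2→S gives 8>0]
(A,R): not NE [P2→S gives 8>1]
(A,S): NE
(B,P): NE
(B,Q): not NE [P2→S gives 6>3]
(B,R): not NE [P1→A gives 9>5; P2→S gives 6>5]
(B,S): not NE [P1→A gives 9>1]
(C,P): not NE [P1→D gives 4>0; P2→S gives 7>6]
(C,Q): not NE [P1→B gives 9>1; P2→S gives 7>4]
(C,R): not NE [P1→A gives 9>6; P2→S gives 7>1]
(C,S): not NE [P1→A gives 9>5]
(D,P): not NE [P2→S gives 8>5]
(D,Q): not NE [P1→B gives 9>2; P2→S gives 8>6]
(D,R): not NE [P1→A gives 9>3; P2→S gives 8>6]
(D,S): not NE [P1→A gives 9>0]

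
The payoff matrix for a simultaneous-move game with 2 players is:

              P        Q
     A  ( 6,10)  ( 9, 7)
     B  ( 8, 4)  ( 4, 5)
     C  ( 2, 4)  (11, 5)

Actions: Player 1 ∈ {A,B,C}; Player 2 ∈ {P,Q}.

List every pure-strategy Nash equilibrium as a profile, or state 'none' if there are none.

(A,P): not NE [P1→B gives 8>6]
(A,Q): not NE [P1→C gives 11>9; P2→P gives 10>7]
(B,P): not NE [P2→Q gives 5>4]
(B,Q): not NE [P1→C gives 11>4]
(C,P): not NE [P1→B gives 8>2; P2→Q gives 5>4]
(C,Q): NE

PSNE = {(C,Q)}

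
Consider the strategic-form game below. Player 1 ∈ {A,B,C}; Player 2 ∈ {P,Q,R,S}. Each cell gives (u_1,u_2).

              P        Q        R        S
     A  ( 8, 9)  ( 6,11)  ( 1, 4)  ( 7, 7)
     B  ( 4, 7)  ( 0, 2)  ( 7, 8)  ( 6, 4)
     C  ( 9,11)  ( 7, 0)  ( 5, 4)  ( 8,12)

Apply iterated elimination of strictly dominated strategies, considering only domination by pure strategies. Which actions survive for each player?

P1 drop A (C beats it: P:9>8 Q:7>6 R:5>1 S:8>7)
P2 drop Q (P beats it: B:7>2 C:11>0)
P1→{B,C} P2→{P,R,S}

IESDS → P1:{B,C} P2:{P,R,S}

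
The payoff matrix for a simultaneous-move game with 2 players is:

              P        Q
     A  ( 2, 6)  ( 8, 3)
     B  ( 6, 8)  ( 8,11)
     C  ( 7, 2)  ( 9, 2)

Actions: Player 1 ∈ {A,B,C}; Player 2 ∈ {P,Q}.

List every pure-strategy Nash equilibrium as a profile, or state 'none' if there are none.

Nash profiles: (C,P), (C,Q)

(A,P): not NE [P1→C gives 7>2]
(A,Q): not NE [P1→C gives 9>8; P2→P gives 6>3]
(B,P): not NE [P1→C gives 7>6; P2→Q gives 11>8]
(B,Q): not NE [P1→C gives 9>8]
(C,P): NE
(C,Q): NE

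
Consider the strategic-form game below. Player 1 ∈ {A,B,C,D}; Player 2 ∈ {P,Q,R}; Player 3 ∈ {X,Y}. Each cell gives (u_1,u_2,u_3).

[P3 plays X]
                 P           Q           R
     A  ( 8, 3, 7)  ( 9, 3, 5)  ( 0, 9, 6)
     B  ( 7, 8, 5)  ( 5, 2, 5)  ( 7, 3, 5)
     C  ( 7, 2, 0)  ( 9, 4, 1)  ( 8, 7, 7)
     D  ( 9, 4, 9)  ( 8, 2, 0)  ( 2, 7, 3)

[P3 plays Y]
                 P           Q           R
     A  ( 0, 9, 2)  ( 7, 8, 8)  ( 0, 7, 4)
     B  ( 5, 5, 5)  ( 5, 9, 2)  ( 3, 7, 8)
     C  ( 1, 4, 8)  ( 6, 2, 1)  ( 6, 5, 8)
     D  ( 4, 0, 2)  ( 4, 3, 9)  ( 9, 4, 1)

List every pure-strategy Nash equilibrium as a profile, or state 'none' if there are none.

No pure NE.

(A,P,X): not NE [P1→D gives 9>8; P2→R gives 9>3]
(A,P,Y): not NE [P1→B gives 5>0; P3→X gives 7>2]
(A,Q,X): not NE [P2→R gives 9>3; P3→Y gives 8>5]
(A,Q,Y): not NE [P2→P gives 9>8]
(A,R,X): not NE [P1→C gives 8>0]
(A,R,Y): not NE [P1→D gives 9>0; P2→P gives 9>7; P3→X gives 6>4]
(B,P,X): not NE [P1→D gives 9>7]
(B,P,Y): not NE [P2→Q gives 9>5]
(B,Q,X): not NE [P1→C gives 9>5; P2→P gives 8>2]
(B,Q,Y): not NE [P1→A gives 7>5; P3→X gives 5>2]
(B,R,X): not NE [P1→C gives 8>7; P2→P gives 8>3; P3→Y gives 8>5]
(B,R,Y): not NE [P1→D gives 9>3; P2→Q gives 9>7]
(C,P,X): not NE [P1→D gives 9>7; P2→R gives 7>2; P3→Y gives 8>0]
(C,P,Y): not NE [P1→B gives 5>1; P2→R gives 5>4]
(C,Q,X): not NE [P2→R gives 7>4]
(C,Q,Y): not NE [P1→A gives 7>6; P2→R gives 5>2]
(C,R,X): not NE [P3→Y gives 8>7]
(C,R,Y): not NE [P1→D gives 9>6]
(D,P,X): not NE [P2→R gives 7>4]
(D,P,Y): not NE [P1→B gives 5>4; P2→R gives 4>0; P3→X gives 9>2]
(D,Q,X): not NE [P1→C gives 9>8; P2→R gives 7>2; P3→Y gives 9>0]
(D,Q,Y): not NE [P1→A gives 7>4; P2→R gives 4>3]
(D,R,X): not NE [P1→C gives 8>2]
(D,R,Y): not NE [P3→X gives 3>1]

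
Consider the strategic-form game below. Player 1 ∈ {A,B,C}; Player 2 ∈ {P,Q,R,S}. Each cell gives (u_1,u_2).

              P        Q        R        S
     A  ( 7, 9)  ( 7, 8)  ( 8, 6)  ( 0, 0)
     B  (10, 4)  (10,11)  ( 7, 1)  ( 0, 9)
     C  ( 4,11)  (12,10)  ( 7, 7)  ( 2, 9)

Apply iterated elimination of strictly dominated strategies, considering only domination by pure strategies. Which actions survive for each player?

Remaining: P1:{B,C} P2:{P,Q}

P2 drop R (P beats it: A:9>6 B:4>1 C:11>7)
P2 drop S (Q beats it: A:8>0 B:11>9 C:10>9)
P1 drop A (B beats it: P:10>7 Q:10>7)
P1→{B,C} P2→{P,Q}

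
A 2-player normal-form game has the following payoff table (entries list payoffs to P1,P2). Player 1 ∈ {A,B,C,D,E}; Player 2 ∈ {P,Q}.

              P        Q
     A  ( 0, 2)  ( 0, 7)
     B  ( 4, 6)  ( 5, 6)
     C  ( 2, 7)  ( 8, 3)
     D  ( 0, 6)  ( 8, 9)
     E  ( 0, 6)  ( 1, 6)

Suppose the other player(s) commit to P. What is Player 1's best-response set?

u_1(A vs P) = 0
u_1(B vs P) = 4
u_1(C vs P) = 2
u_1(D vs P) = 0
u_1(E vs P) = 0
max payoff 4 at {B}

BR_1 = {B}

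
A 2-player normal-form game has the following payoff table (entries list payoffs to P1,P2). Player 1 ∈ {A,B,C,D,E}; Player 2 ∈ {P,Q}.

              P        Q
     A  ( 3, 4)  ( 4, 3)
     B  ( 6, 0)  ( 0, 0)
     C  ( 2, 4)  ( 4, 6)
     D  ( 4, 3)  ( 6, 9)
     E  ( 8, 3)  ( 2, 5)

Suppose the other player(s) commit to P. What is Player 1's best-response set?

P1 best: {E}

u_1(A vs P) = 3
u_1(B vs P) = 6
u_1(C vs P) = 2
u_1(D vs P) = 4
u_1(E vs P) = 8
max payoff 8 at {E}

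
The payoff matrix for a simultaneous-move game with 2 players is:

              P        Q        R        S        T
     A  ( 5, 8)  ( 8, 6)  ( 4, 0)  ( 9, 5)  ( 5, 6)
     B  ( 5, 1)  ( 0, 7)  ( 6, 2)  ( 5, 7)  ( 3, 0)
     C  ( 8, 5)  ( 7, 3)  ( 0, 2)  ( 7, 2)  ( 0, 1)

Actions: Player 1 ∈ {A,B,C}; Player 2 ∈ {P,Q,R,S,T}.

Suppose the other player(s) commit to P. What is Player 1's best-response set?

P1 best: {C}

u_1(A vs P) = 5
u_1(B vs P) = 5
u_1(C vs P) = 8
max payoff 8 at {C}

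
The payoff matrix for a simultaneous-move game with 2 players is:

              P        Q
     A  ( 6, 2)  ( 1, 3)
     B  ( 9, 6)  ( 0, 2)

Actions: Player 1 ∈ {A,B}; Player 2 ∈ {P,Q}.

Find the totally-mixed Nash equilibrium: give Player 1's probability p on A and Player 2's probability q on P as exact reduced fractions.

P1 indiff ⇒ q·6+(1-q)·1 = q·9+(1-q)·0 ⇒ q(-3) = (1-q)(-1) ⇒ q = 1/4
P2 indiff ⇒ p·2+(1-p)·6 = p·3+(1-p)·2 ⇒ p(-1) = (1-p)(-4) ⇒ p = 4/5

(p,q) = (4/5, 1/4)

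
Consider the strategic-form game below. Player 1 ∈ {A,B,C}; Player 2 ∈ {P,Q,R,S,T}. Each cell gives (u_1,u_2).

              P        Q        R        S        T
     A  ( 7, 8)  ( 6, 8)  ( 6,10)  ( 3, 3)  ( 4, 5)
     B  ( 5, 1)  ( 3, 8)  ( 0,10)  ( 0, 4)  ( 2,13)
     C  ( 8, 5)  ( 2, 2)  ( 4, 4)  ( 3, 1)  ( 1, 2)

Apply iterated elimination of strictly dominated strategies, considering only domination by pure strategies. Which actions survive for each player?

P1 drop B (A beats it: P:7>5 Q:6>3 R:6>0 S:3>0 T:4>2)
P2 drop Q (R beats it: A:10>8 C:4>2)
P2 drop S (P beats it: A:8>3 C:5>1)
P2 drop T (P beats it: A:8>5 C:5>2)
P1→{A,C} P2→{P,R}

Remaining: P1:{A,C} P2:{P,R}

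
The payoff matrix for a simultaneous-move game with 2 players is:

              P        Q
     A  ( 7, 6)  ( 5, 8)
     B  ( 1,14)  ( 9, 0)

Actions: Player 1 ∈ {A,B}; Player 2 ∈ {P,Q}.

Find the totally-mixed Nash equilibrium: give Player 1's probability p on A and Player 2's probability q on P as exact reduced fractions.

P1 indiff ⇒ q·7+(1-q)·5 = q·1+(1-q)·9 ⇒ q(6) = (1-q)(4) ⇒ q = 2/5
P2 indiff ⇒ p·6+(1-p)·14 = p·8+(1-p)·0 ⇒ p(-2) = (1-p)(-14) ⇒ p = 7/8

p=7/8, q=2/5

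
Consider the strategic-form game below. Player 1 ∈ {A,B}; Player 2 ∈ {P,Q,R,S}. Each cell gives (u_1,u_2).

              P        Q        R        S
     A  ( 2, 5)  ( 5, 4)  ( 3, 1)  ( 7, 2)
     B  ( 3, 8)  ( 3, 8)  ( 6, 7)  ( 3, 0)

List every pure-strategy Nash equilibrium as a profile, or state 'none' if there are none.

Nash profiles: (B,P)

(A,P): not NE [P1→B gives 3>2]
(A,Q): not NE [P2→P gives 5>4]
(A,R): not NE [P1→B gives 6>3; P2→P gives 5>1]
(A,S): not NE [P2→P gives 5>2]
(B,P): NE
(B,Q): not NE [P1→A gives 5>3]
(B,R): not NE [P2→Q gives 8>7]
(B,S): not NE [P1→A gives 7>3; P2→Q gives 8>0]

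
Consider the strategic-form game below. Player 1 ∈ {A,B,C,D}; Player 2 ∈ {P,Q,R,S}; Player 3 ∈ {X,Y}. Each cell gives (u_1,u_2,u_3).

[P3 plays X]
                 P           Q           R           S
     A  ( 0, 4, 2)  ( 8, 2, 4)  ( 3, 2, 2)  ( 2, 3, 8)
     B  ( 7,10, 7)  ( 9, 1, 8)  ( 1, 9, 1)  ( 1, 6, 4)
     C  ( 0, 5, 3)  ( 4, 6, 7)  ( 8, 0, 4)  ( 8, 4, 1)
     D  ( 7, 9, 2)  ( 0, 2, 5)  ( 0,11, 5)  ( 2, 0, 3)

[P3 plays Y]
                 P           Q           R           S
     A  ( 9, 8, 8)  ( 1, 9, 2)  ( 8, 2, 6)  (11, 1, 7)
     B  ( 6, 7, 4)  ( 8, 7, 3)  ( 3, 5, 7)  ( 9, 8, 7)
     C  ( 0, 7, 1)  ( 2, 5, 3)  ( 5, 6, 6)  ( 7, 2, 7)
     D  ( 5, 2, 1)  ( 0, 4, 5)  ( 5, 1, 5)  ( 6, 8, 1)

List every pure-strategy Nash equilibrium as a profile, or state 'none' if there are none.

(A,P,X): not NE [P1→D gives 7>0; P3→Y gives 8>2]
(A,P,Y): not NE [P2→Q gives 9>8]
(A,Q,X): not NE [P1→B gives 9>8; P2→P gives 4>2]
(A,Q,Y): not NE [P1→B gives 8>1; P3→X gives 4>2]
(A,R,X): not NE [P1→C gives 8>3; P2→P gives 4>2; P3→Y gives 6>2]
(A,R,Y): not NE [P2→Q gives 9>2]
(A,S,X): not NE [P1→C gives 8>2; P2→P gives 4>3]
(A,S,Y): not NE [P2→Q gives 9>1; P3→X gives 8>7]
(B,P,X): NE
(B,P,Y): not NE [P1→A gives 9>6; P2→S gives 8>7; P3→X gives 7>4]
(B,Q,X): not NE [P2→P gives 10>1]
(B,Q,Y): not NE [P2→S gives 8>7; P3→X gives 8>3]
(B,R,X): not NE [P1→C gives 8>1; P2→P gives 10>9; P3→Y gives 7>1]
(B,R,Y): not NE [P1→A gives 8>3; P2→S gives 8>5]
(B,S,X): not NE [P1→C gives 8>1; P2→P gives 10>6; P3→Y gives 7>4]
(B,S,Y): not NE [P1→A gives 11>9]
(C,P,X): not NE [P1→D gives 7>0; P2→Q gives 6>5]
(C,P,Y): not NE [P1→A gives 9>0; P3→X gives 3>1]
(C,Q,X): not NE [P1→B gives 9>4]
(C,Q,Y): not NE [P1→B gives 8>2; P2→P gives 7>5; P3→X gives 7>3]
(C,R,X): not NE [P2→Q gives 6>0; P3→Y gives 6>4]
(C,R,Y): not NE [P1→A gives 8>5; P2→P gives 7>6]
(C,S,X): not NE [P2→Q gives 6>4; P3→Y gives 7>1]
(C,S,Y): not NE [P1→A gives 11>7; P2→P gives 7>2]
(D,P,X): not NE [P2→R gives 11>9]
(D,P,Y): not NE [P1→A gives 9>5; P2→S gives 8>2; P3→X gives 2>1]
(D,Q,X): not NE [P1→B gives 9>0; P2→R gives 11>2]
(D,Q,Y): not NE [P1→B gives 8>0; P2→S gives 8>4]
(D,R,X): not NE [P1→C gives 8>0]
(D,R,Y): not NE [P1→A gives 8>5; P2→S gives 8>1]
(D,S,X): not NE [P1→C gives 8>2; P2→R gives 11>0]
(D,S,Y): not NE [P1→A gives 11>6; P3→X gives 3>1]

PSNE = {(B,P,X)}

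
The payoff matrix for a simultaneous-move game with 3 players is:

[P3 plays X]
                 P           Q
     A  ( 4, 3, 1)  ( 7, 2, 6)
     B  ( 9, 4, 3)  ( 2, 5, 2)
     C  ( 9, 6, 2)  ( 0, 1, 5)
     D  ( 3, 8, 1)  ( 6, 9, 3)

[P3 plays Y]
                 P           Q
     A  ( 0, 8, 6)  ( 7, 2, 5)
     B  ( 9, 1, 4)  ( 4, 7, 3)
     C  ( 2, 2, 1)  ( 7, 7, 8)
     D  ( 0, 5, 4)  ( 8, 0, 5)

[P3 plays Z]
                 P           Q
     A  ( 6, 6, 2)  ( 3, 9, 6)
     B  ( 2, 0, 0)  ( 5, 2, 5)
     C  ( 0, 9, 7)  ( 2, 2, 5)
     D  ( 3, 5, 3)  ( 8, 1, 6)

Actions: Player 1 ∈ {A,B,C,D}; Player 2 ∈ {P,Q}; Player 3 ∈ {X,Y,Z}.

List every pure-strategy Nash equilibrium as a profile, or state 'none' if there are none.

No pure NE.

(A,P,X): not NE [P1→C gives 9>4; P3→Y gives 6>1]
(A,P,Y): not NE [P1→B gives 9>0]
(A,P,Z): not NE [P2→Q gives 9>6; P3→Y gives 6>2]
(A,Q,X): not NE [P2→P gives 3>2]
(A,Q,Y): not NE [P1→D gives 8>7; P2→P gives 8>2; P3→Z gives 6>5]
(A,Q,Z): not NE [P1→D gives 8>3]
(B,P,X): not NE [P2→Q gives 5>4; P3→Y gives 4>3]
(B,P,Y): not NE [P2→Q gives 7>1]
(B,P,Z): not NE [P1→A gives 6>2; P2→Q gives 2>0; P3→Y gives 4>0]
(B,Q,X): not NE [P1→A gives 7>2; P3→Z gives 5>2]
(B,Q,Y): not NE [P1→D gives 8>4; P3→Z gives 5>3]
(B,Q,Z): not NE [P1→D gives 8>5]
(C,P,X): not NE [P3→Z gives 7>2]
(C,P,Y): not NE [P1→B gives 9>2; P2→Q gives 7>2; P3→Z gives 7>1]
(C,P,Z): not NE [P1→A gives 6>0]
(C,Q,X): not NE [P1→A gives 7>0; P2→P gives 6>1; P3→Y gives 8>5]
(C,Q,Y): not NE [P1→D gives 8>7]
(C,Q,Z): not NE [P1→D gives 8>2; P2→P gives 9>2; P3→Y gives 8>5]
(D,P,X): not NE [P1→C gives 9>3; P2→Q gives 9>8; P3→Y gives 4>1]
(D,P,Y): not NE [P1→B gives 9>0]
(D,P,Z): not NE [P1→A gives 6>3; P3→Y gives 4>3]
(D,Q,X): not NE [P1→A gives 7>6; P3→Z gives 6>3]
(D,Q,Y): not NE [P2→P gives 5>0; P3→Z gives 6>5]
(D,Q,Z): not NE [P2→P gives 5>1]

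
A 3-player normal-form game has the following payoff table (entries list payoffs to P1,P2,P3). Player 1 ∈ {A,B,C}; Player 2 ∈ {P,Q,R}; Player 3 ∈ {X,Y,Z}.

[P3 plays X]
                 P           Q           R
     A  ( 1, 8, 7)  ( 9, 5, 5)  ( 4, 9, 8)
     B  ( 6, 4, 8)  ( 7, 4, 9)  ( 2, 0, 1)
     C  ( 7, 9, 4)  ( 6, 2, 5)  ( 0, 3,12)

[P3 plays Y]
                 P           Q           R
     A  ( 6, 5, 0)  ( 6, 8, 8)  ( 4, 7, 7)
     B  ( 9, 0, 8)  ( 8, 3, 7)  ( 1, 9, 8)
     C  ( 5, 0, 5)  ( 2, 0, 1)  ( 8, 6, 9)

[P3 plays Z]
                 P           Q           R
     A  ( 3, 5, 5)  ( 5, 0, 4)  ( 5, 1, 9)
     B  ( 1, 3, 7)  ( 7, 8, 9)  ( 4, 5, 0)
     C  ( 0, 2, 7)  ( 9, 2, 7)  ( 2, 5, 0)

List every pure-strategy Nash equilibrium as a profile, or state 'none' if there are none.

(A,P,X): not NE [P1→C gives 7>1; P2→R gives 9>8]
(A,P,Y): not NE [P1→B gives 9>6; P2→Q gives 8>5; P3→X gives 7>0]
(A,P,Z): not NE [P3→X gives 7>5]
(A,Q,X): not NE [P2→R gives 9>5; P3→Y gives 8>5]
(A,Q,Y): not NE [P1→B gives 8>6]
(A,Q,Z): not NE [P1→C gives 9>5; P2→P gives 5>0; P3→Y gives 8>4]
(A,R,X): not NE [P3→Z gives 9>8]
(A,R,Y): not NE [P1→C gives 8>4; P2→Q gives 8>7; P3→Z gives 9>7]
(A,R,Z): not NE [P2→P gives 5>1]
(B,P,X): not NE [P1→C gives 7>6]
(B,P,Y): not NE [P2→R gives 9>0]
(B,P,Z): not NE [P1→A gives 3>1; P2→Q gives 8>3; P3→Y gives 8>7]
(B,Q,X): not NE [P1→A gives 9>7]
(B,Q,Y): not NE [P2→R gives 9>3; P3→Z gives 9>7]
(B,Q,Z): not NE [P1→C gives 9>7]
(B,R,X): not NE [P1→A gives 4>2; P2→Q gives 4>0; P3→Y gives 8>1]
(B,R,Y): not NE [P1→C gives 8>1]
(B,R,Z): not NE [P1→A gives 5>4; P2→Q gives 8>5; P3→Y gives 8>0]
(C,P,X): not NE [P3→Z gives 7>4]
(C,P,Y): not NE [P1→B gives 9>5; P2→R gives 6>0; P3→Z gives 7>5]
(C,P,Z): not NE [P1→A gives 3>0; P2→R gives 5>2]
(C,Q,X): not NE [P1→A gives 9>6; P2→P gives 9>2; P3→Z gives 7>5]
(C,Q,Y): not NE [P1→B gives 8>2; P2→R gives 6>0; P3→Z gives 7>1]
(C,Q,Z): not NE [P2→R gives 5>2]
(C,R,X): not NE [P1→A gives 4>0; P2→P gives 9>3]
(C,R,Y): not NE [P3→X gives 12>9]
(C,R,Z): not NE [P1→A gives 5>2; P3→X gives 12>0]

No pure NE.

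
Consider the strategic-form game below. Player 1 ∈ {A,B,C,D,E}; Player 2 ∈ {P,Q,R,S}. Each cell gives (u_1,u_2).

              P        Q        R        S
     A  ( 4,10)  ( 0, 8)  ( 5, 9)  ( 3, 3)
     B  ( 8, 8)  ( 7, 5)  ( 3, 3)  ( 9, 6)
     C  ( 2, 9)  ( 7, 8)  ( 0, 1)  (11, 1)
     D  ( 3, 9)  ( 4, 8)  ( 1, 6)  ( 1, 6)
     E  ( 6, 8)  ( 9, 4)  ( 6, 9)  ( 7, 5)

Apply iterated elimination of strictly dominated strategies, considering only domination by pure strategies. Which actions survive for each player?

P1 drop A (E beats it: P:6>4 Q:9>0 R:6>5 S:7>3)
P1 drop D (B beats it: P:8>3 Q:7>4 R:3>1 S:9>1)
P2 drop Q (P beats it: B:8>5 C:9>8 E:8>4)
P2 drop S (P beats it: B:8>6 C:9>1 E:8>5)
P1 drop C (B beats it: P:8>2 R:3>0)
P1→{B,E} P2→{P,R}

Survivors P1:{B,E} P2:{P,R}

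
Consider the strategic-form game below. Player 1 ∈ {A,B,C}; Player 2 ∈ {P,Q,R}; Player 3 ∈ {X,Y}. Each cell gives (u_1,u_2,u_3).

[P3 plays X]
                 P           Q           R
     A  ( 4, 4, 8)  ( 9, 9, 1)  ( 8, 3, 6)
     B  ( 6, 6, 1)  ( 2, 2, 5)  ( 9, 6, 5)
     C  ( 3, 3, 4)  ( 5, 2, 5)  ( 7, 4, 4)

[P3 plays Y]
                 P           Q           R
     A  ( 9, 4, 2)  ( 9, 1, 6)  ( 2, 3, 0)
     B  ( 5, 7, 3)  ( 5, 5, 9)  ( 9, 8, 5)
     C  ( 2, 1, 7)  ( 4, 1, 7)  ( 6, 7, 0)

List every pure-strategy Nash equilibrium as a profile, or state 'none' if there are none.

(A,P,X): not NE [P1→B gives 6>4; P2→Q gives 9>4]
(A,P,Y): not NE [P3→X gives 8>2]
(A,Q,X): not NE [P3→Y gives 6>1]
(A,Q,Y): not NE [P2→P gives 4>1]
(A,R,X): not NE [P1→B gives 9>8; P2→Q gives 9>3]
(A,R,Y): not NE [P1→B gives 9>2; P2→P gives 4>3; P3→X gives 6>0]
(B,P,X): not NE [P3→Y gives 3>1]
(B,P,Y): not NE [P1→A gives 9>5; P2→R gives 8>7]
(B,Q,X): not NE [P1→A gives 9>2; P2→R gives 6>2; P3→Y gives 9>5]
(B,Q,Y): not NE [P1→A gives 9>5; P2→R gives 8>5]
(B,R,X): NE
(B,R,Y): NE
(C,P,X): not NE [P1→B gives 6>3; P2→R gives 4>3; P3→Y gives 7>4]
(C,P,Y): not NE [P1→A gives 9>2; P2→R gives 7>1]
(C,Q,X): not NE [P1→A gives 9>5; P2→R gives 4>2; P3→Y gives 7>5]
(C,Q,Y): not NE [P1→A gives 9>4; P2→R gives 7>1]
(C,R,X): not NE [P1→B gives 9>7]
(C,R,Y): not NE [P1→B gives 9>6; P3→X gives 4>0]

Nash profiles: (B,R,X), (B,R,Y)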